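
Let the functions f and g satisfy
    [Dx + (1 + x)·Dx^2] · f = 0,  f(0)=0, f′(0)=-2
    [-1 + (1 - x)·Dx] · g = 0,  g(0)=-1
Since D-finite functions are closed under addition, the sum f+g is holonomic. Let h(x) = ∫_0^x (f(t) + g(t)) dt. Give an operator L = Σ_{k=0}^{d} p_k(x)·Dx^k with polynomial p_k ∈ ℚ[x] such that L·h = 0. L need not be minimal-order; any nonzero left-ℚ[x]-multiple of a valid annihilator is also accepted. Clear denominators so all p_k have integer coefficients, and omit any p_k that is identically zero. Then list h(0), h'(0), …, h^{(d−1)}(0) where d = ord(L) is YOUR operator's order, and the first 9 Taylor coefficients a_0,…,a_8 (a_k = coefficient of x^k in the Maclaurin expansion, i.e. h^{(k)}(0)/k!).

f: a_k = 0, -2, 1, -2/3, 1/2, -2/5, 1/3, -2/7, 1/4, …
g: a_k = -1, -1, -1, -1, -1, -1, -1, -1, -1, …
Weyl lclm of L_f,L_g ⇒ L₀ (ord ≤ 3).
h=∫₀ˣh₀: take L = L₀·Dx.
L = (-10 - 2·x)·Dx^2 + (-4 - 16·x - 4·x^2)·Dx^3 + (3 + x - 3·x^2 - x^3)·Dx^4  (order 4).
h: a_k = 0, -1, -3/2, 0, -5/12, -1/10, -7/30, -2/21, -9/56, …
ICs: h(0) = 0, h′(0) = -1, h′′(0) = -3, h′′′(0) = 0.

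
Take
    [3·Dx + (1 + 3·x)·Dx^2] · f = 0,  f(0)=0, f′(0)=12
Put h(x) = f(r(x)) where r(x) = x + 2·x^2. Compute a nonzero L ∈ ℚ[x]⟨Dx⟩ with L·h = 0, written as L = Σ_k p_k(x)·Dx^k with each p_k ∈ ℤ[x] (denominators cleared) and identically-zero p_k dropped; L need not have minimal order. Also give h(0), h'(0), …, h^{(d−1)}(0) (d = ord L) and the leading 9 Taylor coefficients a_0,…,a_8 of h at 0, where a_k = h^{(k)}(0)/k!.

f: a_k = 0, 12, -18, 36, -81, 972/5, -486, 8748/7, -6561/2, …
f∘r: x↦r, Dx↦Dx/r' in L_f ⇒ L₀.
L = (-1 + 12·x + 24·x^2)·Dx + (1 + 7·x + 18·x^2 + 24·x^3)·Dx^2  (order 2).
h: a_k = 0, 12, 6, -36, 63, -108/5, -198, 4212/7, -1377/2, …
ICs: h(0) = 0, h′(0) = 12.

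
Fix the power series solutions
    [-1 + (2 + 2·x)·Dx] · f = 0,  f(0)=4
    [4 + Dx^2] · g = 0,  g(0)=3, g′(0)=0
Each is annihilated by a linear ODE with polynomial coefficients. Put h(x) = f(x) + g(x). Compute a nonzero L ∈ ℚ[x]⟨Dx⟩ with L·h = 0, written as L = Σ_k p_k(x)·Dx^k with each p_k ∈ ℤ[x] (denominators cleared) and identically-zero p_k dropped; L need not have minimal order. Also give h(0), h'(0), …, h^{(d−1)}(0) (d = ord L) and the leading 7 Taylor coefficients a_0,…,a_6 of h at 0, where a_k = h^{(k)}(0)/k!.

L = (-76 - 128·x - 64·x^2) + (120 + 376·x + 384·x^2 + 128·x^3)·Dx + (-19 - 32·x - 16·x^2)·Dx^2 + (30 + 94·x + 96·x^2 + 32·x^3)·Dx^3  (order 3).
h: a_k = 7, 2, -13/2, 1/4, 59/32, 7/64, -1339/3840, …
ICs: h(0) = 7, h′(0) = 2, h′′(0) = -13.

f: a_k = 4, 2, -1/2, 1/4, -5/32, 7/64, -21/256, …
g: a_k = 3, 0, -6, 0, 2, 0, -4/15, …
f+g: L₀ = lclm(L_f,L_g), ord ≤ 1+2.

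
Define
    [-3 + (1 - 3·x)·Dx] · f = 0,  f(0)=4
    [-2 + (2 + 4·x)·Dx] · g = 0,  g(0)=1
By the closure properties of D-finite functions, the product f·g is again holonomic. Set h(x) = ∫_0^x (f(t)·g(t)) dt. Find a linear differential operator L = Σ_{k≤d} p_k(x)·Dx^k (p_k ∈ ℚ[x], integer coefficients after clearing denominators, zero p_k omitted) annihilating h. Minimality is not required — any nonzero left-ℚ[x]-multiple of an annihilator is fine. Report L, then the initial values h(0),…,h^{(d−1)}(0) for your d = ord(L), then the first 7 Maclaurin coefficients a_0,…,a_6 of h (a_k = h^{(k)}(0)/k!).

L = (4 + 3·x)·Dx + (-1 + x + 6·x^2)·Dx^2  (order 2).
h: a_k = 0, 4, 8, 46/3, 35, 167/2, 628/3, …
ICs: h(0) = 0, h′(0) = 4.

f: a_k = 4, 12, 36, 108, 324, 972, 2916, …
g: a_k = 1, 1, -1/2, 1/2, -5/8, 7/8, -21/16, …
Product ⇒ symmetric product L₀, ord ≤ 1.
Integrate: L := L₀·Dx.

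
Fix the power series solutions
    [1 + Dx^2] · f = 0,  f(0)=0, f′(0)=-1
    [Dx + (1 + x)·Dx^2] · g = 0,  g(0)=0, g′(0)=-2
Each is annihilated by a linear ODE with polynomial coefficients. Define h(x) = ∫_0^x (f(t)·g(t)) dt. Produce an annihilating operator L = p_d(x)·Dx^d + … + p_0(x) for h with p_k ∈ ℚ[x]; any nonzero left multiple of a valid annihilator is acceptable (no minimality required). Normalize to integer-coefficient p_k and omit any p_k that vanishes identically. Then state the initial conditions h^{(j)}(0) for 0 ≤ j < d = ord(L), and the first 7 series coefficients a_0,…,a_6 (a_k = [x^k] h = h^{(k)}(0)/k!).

L = (-3 + 6·x + 19·x^2 + 16·x^3 + 4·x^4)·Dx + (4 + 20·x + 24·x^2 + 8·x^3)·Dx^2 + (20·x + 42·x^2 + 32·x^3 + 8·x^4)·Dx^3 + (4 + 20·x + 24·x^2 + 8·x^3)·Dx^4 + (3 + 14·x + 23·x^2 + 16·x^3 + 4·x^4)·Dx^5  (order 5).
h: a_k = 0, 0, 0, 2/3, -1/4, 1/15, -1/18, …
ICs: h(0) = 0, h′(0) = 0, h′′(0) = 0, h′′′(0) = 4, h′′′′(0) = -6.

f: a_k = 0, -1, 0, 1/6, 0, -1/120, 0, …
g: a_k = 0, -2, 1, -2/3, 1/2, -2/5, 1/3, …
L₀ := L_f ⊗_s L_g (sym. prod.), ord ≤ 4.
∫: right-multiply L₀ by Dx.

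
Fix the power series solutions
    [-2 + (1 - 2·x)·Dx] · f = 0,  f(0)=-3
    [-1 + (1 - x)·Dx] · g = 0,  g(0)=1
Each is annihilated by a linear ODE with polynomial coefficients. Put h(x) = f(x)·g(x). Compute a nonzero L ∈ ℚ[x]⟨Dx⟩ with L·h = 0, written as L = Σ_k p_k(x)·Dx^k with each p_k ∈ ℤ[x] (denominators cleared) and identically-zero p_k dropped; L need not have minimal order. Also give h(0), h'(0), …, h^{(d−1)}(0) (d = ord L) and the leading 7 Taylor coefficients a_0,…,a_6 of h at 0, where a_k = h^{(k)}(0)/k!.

L = (-3 + 4·x) + (1 - 3·x + 2·x^2)·Dx  (order 1).
h: a_k = -3, -9, -21, -45, -93, -189, -381, …
ICs: h(0) = -3.

f: a_k = -3, -6, -12, -24, -48, -96, -192, …
g: a_k = 1, 1, 1, 1, 1, 1, 1, …
Sym-product of L_f,L_g gives L₀ (≤ ord 1).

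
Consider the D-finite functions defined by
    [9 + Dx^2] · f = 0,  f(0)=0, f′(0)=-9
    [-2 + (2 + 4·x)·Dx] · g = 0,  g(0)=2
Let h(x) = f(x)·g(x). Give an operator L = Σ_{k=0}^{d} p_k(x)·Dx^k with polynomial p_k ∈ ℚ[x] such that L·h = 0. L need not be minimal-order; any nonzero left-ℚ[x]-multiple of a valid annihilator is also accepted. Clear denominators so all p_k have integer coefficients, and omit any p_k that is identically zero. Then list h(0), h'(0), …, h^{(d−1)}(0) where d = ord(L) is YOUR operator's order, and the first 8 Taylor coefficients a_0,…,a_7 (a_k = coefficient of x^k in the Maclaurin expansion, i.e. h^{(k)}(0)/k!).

f: a_k = 0, -9, 0, 27/2, 0, -243/40, 0, 729/560, …
g: a_k = 2, 2, -1, 1, -5/4, 7/4, -21/8, 33/8, …
Sym-product of L_f,L_g gives L₀ (≤ ord 2).
L = (12 + 36·x + 36·x^2) + (-2 - 4·x)·Dx + (1 + 4·x + 4·x^2)·Dx^2  (order 2).
h: a_k = 0, -18, -18, 36, 18, -72/5, -72/5, 108/7, …
ICs: h(0) = 0, h′(0) = -18.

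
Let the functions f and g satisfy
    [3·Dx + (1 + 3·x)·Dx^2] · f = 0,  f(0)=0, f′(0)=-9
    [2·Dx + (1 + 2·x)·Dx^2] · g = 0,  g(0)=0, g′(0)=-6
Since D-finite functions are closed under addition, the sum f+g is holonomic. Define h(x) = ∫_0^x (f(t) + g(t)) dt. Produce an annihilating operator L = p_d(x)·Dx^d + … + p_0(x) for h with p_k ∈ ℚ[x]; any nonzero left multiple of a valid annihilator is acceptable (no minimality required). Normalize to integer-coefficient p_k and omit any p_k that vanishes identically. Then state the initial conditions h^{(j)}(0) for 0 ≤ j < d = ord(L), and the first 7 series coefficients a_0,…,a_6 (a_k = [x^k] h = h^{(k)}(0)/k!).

f: a_k = 0, -9, 27/2, -27, 243/4, -729/5, 729/2, …
g: a_k = 0, -6, 6, -8, 12, -96/5, 32, …
L₀ := lclm(L_f,L_g); ord L₀ ≤ 2+2.
Integrate: L := L₀·Dx.
L = 12·Dx^2 + (10 + 24·x)·Dx^3 + (1 + 5·x + 6·x^2)·Dx^4  (order 4).
h: a_k = 0, 0, -15/2, 13/2, -35/4, 291/20, -55/2, …
ICs: h(0) = 0, h′(0) = 0, h′′(0) = -15, h′′′(0) = 39.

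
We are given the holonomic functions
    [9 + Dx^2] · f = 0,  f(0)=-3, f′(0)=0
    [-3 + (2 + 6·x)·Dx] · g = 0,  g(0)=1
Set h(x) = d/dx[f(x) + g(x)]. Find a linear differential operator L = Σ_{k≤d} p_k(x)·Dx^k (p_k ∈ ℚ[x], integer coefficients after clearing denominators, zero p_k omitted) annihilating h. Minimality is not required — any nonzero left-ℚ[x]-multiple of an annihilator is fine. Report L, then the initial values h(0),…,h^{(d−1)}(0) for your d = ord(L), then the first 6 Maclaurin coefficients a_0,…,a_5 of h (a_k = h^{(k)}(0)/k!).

f: a_k = -3, 0, 27/2, 0, -81/8, 0, …
g: a_k = 1, 3/2, -9/8, 27/16, -405/128, 1701/256, …
f+g: L₀ = lclm(L_f,L_g), ord ≤ 2+1.
Differentiate: ansatz ord ≤ ord L₀ ⇒ L.
L = (-513 - 648·x - 972·x^2) + (-126 - 810·x - 1944·x^2 - 1944·x^3)·Dx + (-57 - 72·x - 108·x^2)·Dx^2 + (-14 - 90·x - 216·x^2 - 216·x^3)·Dx^3  (order 3).
h: a_k = 3/2, 99/4, 81/16, -1701/32, 8505/256, -182979/2560, …
ICs: h(0) = 3/2, h′(0) = 99/4, h′′(0) = 81/8.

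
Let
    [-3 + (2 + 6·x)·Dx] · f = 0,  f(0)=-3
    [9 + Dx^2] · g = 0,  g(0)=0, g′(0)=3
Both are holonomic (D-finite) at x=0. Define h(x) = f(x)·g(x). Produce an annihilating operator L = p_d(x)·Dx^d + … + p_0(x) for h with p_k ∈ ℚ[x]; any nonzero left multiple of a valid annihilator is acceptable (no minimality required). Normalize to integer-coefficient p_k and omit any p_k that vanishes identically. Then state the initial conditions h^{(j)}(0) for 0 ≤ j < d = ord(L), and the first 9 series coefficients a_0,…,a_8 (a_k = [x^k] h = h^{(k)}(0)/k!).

f: a_k = -3, -9/2, 27/8, -81/16, 1215/128, -5103/256, 45927/1024, -216513/2048, 8444007/32768, …
g: a_k = 0, 3, 0, -9/2, 0, 81/40, 0, -243/560, 0, …
h₀=f·g: eliminate ⇒ L₀, order ≤ 1·2.
L = (63 + 216·x + 324·x^2) + (-12 - 36·x)·Dx + (4 + 24·x + 36·x^2)·Dx^2  (order 2).
h: a_k = 0, -9, -27/2, 189/8, 81/16, 4617/640, -59049/1280, 716607/7168, -16898949/71680, …
ICs: h(0) = 0, h′(0) = -9.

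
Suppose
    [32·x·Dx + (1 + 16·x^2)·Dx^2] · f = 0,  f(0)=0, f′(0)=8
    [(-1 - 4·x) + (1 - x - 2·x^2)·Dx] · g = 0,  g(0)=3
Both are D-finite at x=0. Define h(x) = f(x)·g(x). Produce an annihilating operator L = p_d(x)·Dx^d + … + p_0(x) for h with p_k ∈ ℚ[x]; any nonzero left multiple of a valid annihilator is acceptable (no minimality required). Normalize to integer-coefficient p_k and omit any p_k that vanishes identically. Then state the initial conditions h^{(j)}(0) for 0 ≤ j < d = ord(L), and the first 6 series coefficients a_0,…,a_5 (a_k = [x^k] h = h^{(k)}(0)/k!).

L = (4 + 32·x + 192·x^2) + (2 - 24·x + 64·x^2 + 192·x^3)·Dx + (-1 + x - 14·x^2 + 16·x^3 + 32·x^4)·Dx^2  (order 2).
h: a_k = 0, 24, 24, -56, -8, 5544/5, …
ICs: h(0) = 0, h′(0) = 24.

f: a_k = 0, 8, 0, -128/3, 0, 2048/5, …
g: a_k = 3, 3, 9, 15, 33, 63, …
h₀=f·g: eliminate ⇒ L₀, order ≤ 2·1.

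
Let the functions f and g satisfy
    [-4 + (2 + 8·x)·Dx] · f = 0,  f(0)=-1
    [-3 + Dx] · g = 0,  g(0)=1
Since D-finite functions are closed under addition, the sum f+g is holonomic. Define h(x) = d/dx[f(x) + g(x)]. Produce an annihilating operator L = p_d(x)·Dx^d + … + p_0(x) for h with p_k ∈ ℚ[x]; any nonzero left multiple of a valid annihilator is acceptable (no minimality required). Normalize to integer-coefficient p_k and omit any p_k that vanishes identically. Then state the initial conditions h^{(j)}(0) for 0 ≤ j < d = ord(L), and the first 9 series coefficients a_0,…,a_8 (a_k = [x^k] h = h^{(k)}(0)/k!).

f: a_k = -1, -2, 2, -4, 10, -28, 84, -264, 858, …
g: a_k = 1, 3, 9/2, 9/2, 27/8, 81/40, 81/80, 243/560, 729/4480, …
L₀ := lclm(L_f,L_g); ord L₀ ≤ 1+1.
Differentiate: ansatz ord ≤ ord L₀ ⇒ L.
L = (-54 - 72·x) + (3 - 72·x - 144·x^2)·Dx + (5 + 32·x + 48·x^2)·Dx^2  (order 2).
h: a_k = 1, 13, 3/2, 107/2, -1039/8, 20403/40, -147597/80, 3844569/560, -115313013/4480, …
ICs: h(0) = 1, h′(0) = 13.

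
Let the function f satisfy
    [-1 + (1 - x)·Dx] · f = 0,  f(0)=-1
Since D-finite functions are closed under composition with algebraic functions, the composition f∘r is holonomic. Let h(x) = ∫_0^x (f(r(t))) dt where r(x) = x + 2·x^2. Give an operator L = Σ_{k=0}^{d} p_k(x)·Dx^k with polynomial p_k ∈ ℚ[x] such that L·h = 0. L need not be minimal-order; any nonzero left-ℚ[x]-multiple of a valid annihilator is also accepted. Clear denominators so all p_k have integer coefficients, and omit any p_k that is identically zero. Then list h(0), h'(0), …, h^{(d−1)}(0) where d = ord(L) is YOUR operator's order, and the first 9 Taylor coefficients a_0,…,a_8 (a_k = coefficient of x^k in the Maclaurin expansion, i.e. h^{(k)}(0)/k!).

f: a_k = -1, -1, -1, -1, -1, -1, -1, -1, -1, …
h₀=f(r): pull back L_f along r ⇒ L₀.
∫: right-multiply L₀ by Dx.
L = (1 + 4·x)·Dx + (-1 + x + 2·x^2)·Dx^2  (order 2).
h: a_k = 0, -1, -1/2, -1, -5/4, -11/5, -7/2, -43/7, -85/8, …
ICs: h(0) = 0, h′(0) = -1.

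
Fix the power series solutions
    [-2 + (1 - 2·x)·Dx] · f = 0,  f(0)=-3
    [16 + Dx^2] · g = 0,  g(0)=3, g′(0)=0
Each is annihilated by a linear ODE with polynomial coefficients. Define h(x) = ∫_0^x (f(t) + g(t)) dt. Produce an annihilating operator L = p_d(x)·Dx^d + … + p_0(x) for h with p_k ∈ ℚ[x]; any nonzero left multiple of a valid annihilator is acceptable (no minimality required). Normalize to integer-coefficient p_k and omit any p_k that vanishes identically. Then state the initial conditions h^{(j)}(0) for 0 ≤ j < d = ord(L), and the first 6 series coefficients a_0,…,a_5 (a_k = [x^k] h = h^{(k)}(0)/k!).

f: a_k = -3, -6, -12, -24, -48, -96, …
g: a_k = 3, 0, -24, 0, 32, 0, …
Weyl lclm of L_f,L_g ⇒ L₀ (ord ≤ 3).
∫: right-multiply L₀ by Dx.
L = (160 - 256·x + 256·x^2)·Dx + (-48 + 224·x - 384·x^2 + 256·x^3)·Dx^2 + (10 - 16·x + 16·x^2)·Dx^3 + (-3 + 14·x - 24·x^2 + 16·x^3)·Dx^4  (order 4).
h: a_k = 0, 0, -3, -12, -6, -16/5, …
ICs: h(0) = 0, h′(0) = 0, h′′(0) = -6, h′′′(0) = -72.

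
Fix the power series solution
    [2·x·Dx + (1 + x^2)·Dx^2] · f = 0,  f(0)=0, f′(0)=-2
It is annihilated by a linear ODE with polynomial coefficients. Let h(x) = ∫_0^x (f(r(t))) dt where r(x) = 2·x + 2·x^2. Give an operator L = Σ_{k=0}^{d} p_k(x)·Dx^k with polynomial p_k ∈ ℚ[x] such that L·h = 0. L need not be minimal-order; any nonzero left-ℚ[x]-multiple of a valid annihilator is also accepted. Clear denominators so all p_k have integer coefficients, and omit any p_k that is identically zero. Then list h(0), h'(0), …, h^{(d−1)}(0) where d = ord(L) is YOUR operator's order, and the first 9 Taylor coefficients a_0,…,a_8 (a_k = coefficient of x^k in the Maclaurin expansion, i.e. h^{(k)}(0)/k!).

f: a_k = 0, -2, 0, 2/3, 0, -2/5, 0, 2/7, 0, …
f∘r: x↦r, Dx↦Dx/r' in L_f ⇒ L₀.
Integrate: L := L₀·Dx.
L = (-2 + 8·x + 32·x^2 + 48·x^3 + 24·x^4)·Dx^2 + (1 + 2·x + 4·x^2 + 16·x^3 + 20·x^4 + 8·x^5)·Dx^3  (order 3).
h: a_k = 0, 0, -2, -4/3, 4/3, 16/5, 8/15, -176/21, -80/7, …
ICs: h(0) = 0, h′(0) = 0, h′′(0) = -4.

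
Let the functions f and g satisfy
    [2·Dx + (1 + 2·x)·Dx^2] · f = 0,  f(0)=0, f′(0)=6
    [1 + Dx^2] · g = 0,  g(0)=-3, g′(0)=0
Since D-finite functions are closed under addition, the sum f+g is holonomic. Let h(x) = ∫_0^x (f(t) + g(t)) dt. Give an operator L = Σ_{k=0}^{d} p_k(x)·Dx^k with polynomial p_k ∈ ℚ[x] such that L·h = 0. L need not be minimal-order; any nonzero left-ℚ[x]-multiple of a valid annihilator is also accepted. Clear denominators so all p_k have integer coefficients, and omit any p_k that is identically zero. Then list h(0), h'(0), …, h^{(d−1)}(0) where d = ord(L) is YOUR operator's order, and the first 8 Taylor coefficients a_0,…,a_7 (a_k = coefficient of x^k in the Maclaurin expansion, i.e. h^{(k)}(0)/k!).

f: a_k = 0, 6, -6, 8, -12, 96/5, -32, 384/7, …
g: a_k = -3, 0, 3/2, 0, -1/8, 0, 1/240, 0, …
L₀ := lclm(L_f,L_g); ord L₀ ≤ 2+2.
h=∫₀ˣh₀: take L = L₀·Dx.
L = (50 + 8·x + 8·x^2)·Dx^2 + (9 + 22·x + 12·x^2 + 8·x^3)·Dx^3 + (50 + 8·x + 8·x^2)·Dx^4 + (9 + 22·x + 12·x^2 + 8·x^3)·Dx^5  (order 5).
h: a_k = 0, -3, 3, -3/2, 2, -97/40, 16/5, -1097/240, …
ICs: h(0) = 0, h′(0) = -3, h′′(0) = 6, h′′′(0) = -9, h′′′′(0) = 48.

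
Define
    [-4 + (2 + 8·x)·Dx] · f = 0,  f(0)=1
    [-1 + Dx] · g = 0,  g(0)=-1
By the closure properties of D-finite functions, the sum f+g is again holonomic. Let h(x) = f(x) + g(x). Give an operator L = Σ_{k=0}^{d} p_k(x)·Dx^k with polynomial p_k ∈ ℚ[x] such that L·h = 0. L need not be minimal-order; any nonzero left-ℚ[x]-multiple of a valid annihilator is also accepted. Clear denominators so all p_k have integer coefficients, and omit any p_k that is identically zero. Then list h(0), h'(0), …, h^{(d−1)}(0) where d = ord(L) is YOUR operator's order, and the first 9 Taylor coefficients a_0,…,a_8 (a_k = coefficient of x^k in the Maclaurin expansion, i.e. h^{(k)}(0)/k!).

f: a_k = 1, 2, -2, 4, -10, 28, -84, 264, -858, …
g: a_k = -1, -1, -1/2, -1/6, -1/24, -1/120, -1/720, -1/5040, -1/40320, …
h₀=f+g: left-lcm gives L₀, ord ≤ 2.
L = (6 + 8·x) + (-5 - 8·x - 16·x^2)·Dx + (-1 + 16·x^2)·Dx^2  (order 2).
h: a_k = 0, 1, -5/2, 23/6, -241/24, 3359/120, -60481/720, 1330559/5040, -34594561/40320, …
ICs: h(0) = 0, h′(0) = 1.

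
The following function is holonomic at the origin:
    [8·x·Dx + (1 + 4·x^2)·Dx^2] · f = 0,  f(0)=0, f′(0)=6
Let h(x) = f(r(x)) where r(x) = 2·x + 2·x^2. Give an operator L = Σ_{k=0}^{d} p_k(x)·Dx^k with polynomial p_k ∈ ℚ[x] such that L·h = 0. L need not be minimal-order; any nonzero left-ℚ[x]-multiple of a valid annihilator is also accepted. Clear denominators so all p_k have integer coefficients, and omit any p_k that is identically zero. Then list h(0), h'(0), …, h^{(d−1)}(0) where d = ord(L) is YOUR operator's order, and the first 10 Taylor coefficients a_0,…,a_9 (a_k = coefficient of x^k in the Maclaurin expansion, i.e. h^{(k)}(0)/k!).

L = (-2 + 32·x + 128·x^2 + 192·x^3 + 96·x^4)·Dx + (1 + 2·x + 16·x^2 + 64·x^3 + 80·x^4 + 32·x^5)·Dx^2  (order 2).
h: a_k = 0, 12, 12, -64, -192, 2112/5, 3008, -6144/7, -43008, -171008/3, …
ICs: h(0) = 0, h′(0) = 12.

f: a_k = 0, 6, 0, -8, 0, 96/5, 0, -384/7, 0, 512/3, …
L₀ from L_f via x↦r, Dx↦r'^{-1}Dx.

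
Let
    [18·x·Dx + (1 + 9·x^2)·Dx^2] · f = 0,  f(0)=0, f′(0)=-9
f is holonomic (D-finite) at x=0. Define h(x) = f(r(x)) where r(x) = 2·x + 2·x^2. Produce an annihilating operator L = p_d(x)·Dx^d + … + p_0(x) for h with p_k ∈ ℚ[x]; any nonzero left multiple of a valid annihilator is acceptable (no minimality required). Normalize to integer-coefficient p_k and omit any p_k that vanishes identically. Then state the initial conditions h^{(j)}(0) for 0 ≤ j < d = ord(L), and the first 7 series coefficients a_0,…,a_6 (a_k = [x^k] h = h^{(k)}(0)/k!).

f: a_k = 0, -9, 0, 27, 0, -729/5, 0, …
Change of var in L_f (x↦r) gives L₀.
L = (-2 + 72·x + 288·x^2 + 432·x^3 + 216·x^4)·Dx + (1 + 2·x + 36·x^2 + 144·x^3 + 180·x^4 + 72·x^5)·Dx^2  (order 2).
h: a_k = 0, -18, -18, 216, 648, -20088/5, -23112, …
ICs: h(0) = 0, h′(0) = -18.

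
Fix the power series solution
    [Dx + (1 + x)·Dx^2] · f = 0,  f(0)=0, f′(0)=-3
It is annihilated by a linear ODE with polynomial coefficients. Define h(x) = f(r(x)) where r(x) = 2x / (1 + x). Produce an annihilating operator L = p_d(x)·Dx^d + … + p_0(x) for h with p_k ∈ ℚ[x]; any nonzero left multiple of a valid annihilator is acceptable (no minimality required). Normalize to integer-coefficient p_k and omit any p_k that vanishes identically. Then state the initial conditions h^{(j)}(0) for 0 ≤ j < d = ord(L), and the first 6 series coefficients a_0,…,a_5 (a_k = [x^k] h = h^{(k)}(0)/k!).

f: a_k = 0, -3, 3/2, -1, 3/4, -3/5, …
h₀=f(r): pull back L_f along r ⇒ L₀.
L = (4 + 6·x)·Dx + (1 + 4·x + 3·x^2)·Dx^2  (order 2).
h: a_k = 0, -6, 12, -26, 60, -726/5, …
ICs: h(0) = 0, h′(0) = -6.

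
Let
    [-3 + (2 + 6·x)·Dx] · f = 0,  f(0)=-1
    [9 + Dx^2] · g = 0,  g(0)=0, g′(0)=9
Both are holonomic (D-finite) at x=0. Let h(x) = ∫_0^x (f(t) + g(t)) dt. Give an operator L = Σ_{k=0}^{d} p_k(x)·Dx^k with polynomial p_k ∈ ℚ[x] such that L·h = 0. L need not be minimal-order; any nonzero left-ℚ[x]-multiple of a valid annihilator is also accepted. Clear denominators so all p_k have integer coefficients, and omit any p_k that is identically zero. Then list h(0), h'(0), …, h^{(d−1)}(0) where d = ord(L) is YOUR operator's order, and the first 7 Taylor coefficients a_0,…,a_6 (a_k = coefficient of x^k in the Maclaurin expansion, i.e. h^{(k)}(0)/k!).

f: a_k = -1, -3/2, 9/8, -27/16, 405/128, -1701/256, 15309/1024, …
g: a_k = 0, 9, 0, -27/2, 0, 243/40, 0, …
L₀ := lclm(L_f,L_g); ord L₀ ≤ 1+2.
h=∫₀ˣh₀: take L = L₀·Dx.
L = (-63 - 216·x - 324·x^2)·Dx + (18 + 198·x + 648·x^2 + 648·x^3)·Dx^2 + (-7 - 24·x - 36·x^2)·Dx^3 + (2 + 22·x + 72·x^2 + 72·x^3)·Dx^4  (order 4).
h: a_k = 0, -1, 15/4, 3/8, -243/64, 81/128, -243/2560, …
ICs: h(0) = 0, h′(0) = -1, h′′(0) = 15/2, h′′′(0) = 9/4.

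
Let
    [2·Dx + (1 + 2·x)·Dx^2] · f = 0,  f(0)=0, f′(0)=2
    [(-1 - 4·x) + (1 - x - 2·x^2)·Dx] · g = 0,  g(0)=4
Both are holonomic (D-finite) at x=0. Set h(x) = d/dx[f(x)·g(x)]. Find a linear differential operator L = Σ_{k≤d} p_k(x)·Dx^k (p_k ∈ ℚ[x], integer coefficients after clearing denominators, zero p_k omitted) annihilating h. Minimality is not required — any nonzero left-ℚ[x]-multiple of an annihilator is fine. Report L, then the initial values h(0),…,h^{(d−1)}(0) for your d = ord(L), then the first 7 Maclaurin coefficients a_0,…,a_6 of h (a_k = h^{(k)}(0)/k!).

f: a_k = 0, 2, -2, 8/3, -4, 32/5, -32/3, …
g: a_k = 4, 4, 12, 20, 44, 84, 172, …
L₀ := L_f ⊗_s L_g (sym. prod.), ord ≤ 2.
Differentiate: ansatz ord ≤ ord L₀ ⇒ L.
L = (60 + 216·x + 288·x^2) + (5 + 66·x + 240·x^2 + 224·x^3)·Dx + (-3 - 11·x + 4·x^2 + 44·x^3 + 32·x^4)·Dx^2  (order 2).
h: a_k = 8, 0, 80, 128/3, 448, 2048/5, 33664/15, …
ICs: h(0) = 8, h′(0) = 0.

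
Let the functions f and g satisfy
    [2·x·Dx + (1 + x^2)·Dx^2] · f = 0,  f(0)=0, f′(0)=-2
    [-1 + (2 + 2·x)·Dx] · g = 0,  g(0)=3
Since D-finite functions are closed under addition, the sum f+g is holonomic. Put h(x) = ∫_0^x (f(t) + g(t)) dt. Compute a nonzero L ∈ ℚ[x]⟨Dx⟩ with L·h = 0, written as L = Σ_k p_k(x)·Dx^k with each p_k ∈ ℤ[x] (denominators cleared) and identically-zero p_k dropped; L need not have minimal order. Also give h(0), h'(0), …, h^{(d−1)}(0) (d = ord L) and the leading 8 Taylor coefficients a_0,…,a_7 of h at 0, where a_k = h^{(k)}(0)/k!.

f: a_k = 0, -2, 0, 2/3, 0, -2/5, 0, 2/7, …
g: a_k = 3, 3/2, -3/8, 3/16, -15/128, 21/256, -63/1024, 99/2048, …
f+g: L₀ = lclm(L_f,L_g), ord ≤ 2+1.
Integrate: L := L₀·Dx.
L = (-4 - 10·x + 12·x^2 + 6·x^3)·Dx^2 + (-11 - 16·x + 10·x^2 + 48·x^3 + 21·x^4)·Dx^3 + (-2 + 6·x + 12·x^2 + 12·x^3 + 14·x^4 + 6·x^5)·Dx^4  (order 4).
h: a_k = 0, 3, -1/4, -1/8, 41/192, -3/128, -407/7680, -9/1024, …
ICs: h(0) = 0, h′(0) = 3, h′′(0) = -1/2, h′′′(0) = -3/4.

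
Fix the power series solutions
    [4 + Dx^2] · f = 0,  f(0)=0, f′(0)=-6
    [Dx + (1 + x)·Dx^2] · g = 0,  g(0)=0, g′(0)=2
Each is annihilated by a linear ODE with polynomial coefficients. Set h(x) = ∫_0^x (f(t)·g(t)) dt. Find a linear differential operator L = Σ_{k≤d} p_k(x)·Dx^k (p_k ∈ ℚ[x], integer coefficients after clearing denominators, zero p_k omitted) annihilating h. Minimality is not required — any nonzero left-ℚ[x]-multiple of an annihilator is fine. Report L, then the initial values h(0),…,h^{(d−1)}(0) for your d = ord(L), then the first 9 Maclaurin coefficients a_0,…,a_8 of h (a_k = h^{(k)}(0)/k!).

f: a_k = 0, -6, 0, 4, 0, -4/5, 0, 8/105, 0, …
g: a_k = 0, 2, -1, 2/3, -1/2, 2/5, -1/3, 2/7, -1/4, …
f·g: L₀ = L_f ⊗_s L_g, ord ≤ 2·2.
∫: right-multiply L₀ by Dx.
L = (168 + 864·x + 1456·x^2 + 1024·x^3 + 256·x^4)·Dx + (112 + 368·x + 384·x^2 + 128·x^3)·Dx^2 + (102 + 464·x + 744·x^2 + 512·x^3 + 128·x^4)·Dx^3 + (28 + 92·x + 96·x^2 + 32·x^3)·Dx^4 + (15 + 62·x + 95·x^2 + 64·x^3 + 16·x^4)·Dx^5  (order 5).
h: a_k = 0, 0, 0, -4, 3/2, 4/5, -1/6, -4/21, 1/10, …
ICs: h(0) = 0, h′(0) = 0, h′′(0) = 0, h′′′(0) = -24, h′′′′(0) = 36.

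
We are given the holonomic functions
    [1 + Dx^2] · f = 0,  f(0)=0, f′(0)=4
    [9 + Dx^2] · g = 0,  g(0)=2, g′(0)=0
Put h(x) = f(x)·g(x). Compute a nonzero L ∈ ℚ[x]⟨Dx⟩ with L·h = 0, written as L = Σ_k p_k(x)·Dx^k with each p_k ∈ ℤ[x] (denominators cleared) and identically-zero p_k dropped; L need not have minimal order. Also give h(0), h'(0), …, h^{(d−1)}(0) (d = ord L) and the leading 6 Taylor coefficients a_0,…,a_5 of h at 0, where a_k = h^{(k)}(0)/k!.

L = 64 + 20·Dx^2 + Dx^4  (order 4).
h: a_k = 0, 8, 0, -112/3, 0, 496/15, …
ICs: h(0) = 0, h′(0) = 8, h′′(0) = 0, h′′′(0) = -224.

f: a_k = 0, 4, 0, -2/3, 0, 1/30, …
g: a_k = 2, 0, -9, 0, 27/4, 0, …
Product ⇒ symmetric product L₀, ord ≤ 4.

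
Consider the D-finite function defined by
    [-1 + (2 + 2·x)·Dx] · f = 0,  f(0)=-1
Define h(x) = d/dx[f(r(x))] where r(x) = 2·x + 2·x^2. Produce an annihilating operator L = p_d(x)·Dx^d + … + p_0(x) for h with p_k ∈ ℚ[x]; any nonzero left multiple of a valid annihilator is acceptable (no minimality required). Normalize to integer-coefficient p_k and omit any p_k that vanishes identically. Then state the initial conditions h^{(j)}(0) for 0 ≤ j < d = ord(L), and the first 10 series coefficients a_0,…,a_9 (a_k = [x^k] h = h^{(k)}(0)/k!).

f: a_k = -1, -1/2, 1/8, -1/16, 5/128, -7/256, 21/1024, -33/2048, 429/32768, -715/65536, …
h₀=f(r): pull back L_f along r ⇒ L₀.
Differentiate: ansatz ord ≤ ord L₀ ⇒ L.
L = 1 + (-1 - 4·x - 6·x^2 - 4·x^3)·Dx  (order 1).
h: a_k = -1, -1, 3/2, -3/2, 5/8, 9/8, -49/16, 61/16, -243/128, -395/128, …
ICs: h(0) = -1.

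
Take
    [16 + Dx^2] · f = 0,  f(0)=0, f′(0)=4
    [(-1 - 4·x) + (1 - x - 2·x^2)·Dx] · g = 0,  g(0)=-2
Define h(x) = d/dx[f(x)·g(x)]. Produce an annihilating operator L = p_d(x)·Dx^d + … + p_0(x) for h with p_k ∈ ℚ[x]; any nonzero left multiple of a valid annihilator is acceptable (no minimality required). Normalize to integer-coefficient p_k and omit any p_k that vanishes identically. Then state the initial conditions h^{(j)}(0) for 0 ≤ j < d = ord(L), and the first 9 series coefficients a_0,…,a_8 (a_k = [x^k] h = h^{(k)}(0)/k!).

L = (4 - 128·x - 192·x^2 + 256·x^3 + 256·x^4) + (-5 - 12·x + 48·x^2 + 64·x^3)·Dx + (3 - 7·x - 10·x^2 + 16·x^3 + 16·x^4)·Dx^2  (order 2).
h: a_k = -8, -16, -8, -224/3, -616/3, -2352/5, -9704/9, -783296/315, -1758664/315, …
ICs: h(0) = -8, h′(0) = -16.

f: a_k = 0, 4, 0, -32/3, 0, 128/15, 0, -1024/315, 0, …
g: a_k = -2, -2, -6, -10, -22, -42, -86, -170, -342, …
f·g: L₀ = L_f ⊗_s L_g, ord ≤ 2·1.
h=h₀': d/dx-closure on L₀ ⇒ L.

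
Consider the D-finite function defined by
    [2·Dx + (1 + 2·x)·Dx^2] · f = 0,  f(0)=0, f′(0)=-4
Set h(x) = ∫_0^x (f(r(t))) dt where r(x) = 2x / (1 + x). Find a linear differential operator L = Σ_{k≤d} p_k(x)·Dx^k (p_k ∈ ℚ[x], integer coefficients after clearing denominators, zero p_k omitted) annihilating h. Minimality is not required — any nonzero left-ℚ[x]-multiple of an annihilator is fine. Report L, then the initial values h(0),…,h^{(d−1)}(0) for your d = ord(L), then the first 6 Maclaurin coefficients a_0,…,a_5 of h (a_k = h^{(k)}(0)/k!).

f: a_k = 0, -4, 4, -16/3, 8, -64/5, …
h₀=f(r): pull back L_f along r ⇒ L₀.
Integrate: L := L₀·Dx.
L = (6 + 10·x)·Dx^2 + (1 + 6·x + 5·x^2)·Dx^3  (order 3).
h: a_k = 0, 0, -4, 8, -62/3, 312/5, …
ICs: h(0) = 0, h′(0) = 0, h′′(0) = -8.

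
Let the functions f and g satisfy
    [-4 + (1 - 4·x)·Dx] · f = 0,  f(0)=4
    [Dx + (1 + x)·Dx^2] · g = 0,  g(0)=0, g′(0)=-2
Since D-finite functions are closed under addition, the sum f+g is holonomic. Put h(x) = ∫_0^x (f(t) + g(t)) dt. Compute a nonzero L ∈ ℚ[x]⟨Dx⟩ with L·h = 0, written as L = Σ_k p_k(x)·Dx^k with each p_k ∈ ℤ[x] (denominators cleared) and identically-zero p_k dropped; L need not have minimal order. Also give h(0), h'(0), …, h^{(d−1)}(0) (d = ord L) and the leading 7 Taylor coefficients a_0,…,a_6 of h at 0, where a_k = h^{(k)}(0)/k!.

L = (112 + 32·x)·Dx^2 + (94 + 208·x + 64·x^2)·Dx^3 + (-9 + 23·x + 48·x^2 + 16·x^3)·Dx^4  (order 4).
h: a_k = 0, 4, 7, 65/3, 383/6, 2049/10, 3413/5, …
ICs: h(0) = 0, h′(0) = 4, h′′(0) = 14, h′′′(0) = 130.

f: a_k = 4, 16, 64, 256, 1024, 4096, 16384, …
g: a_k = 0, -2, 1, -2/3, 1/2, -2/5, 1/3, …
h₀=f+g: left-lcm gives L₀, ord ≤ 3.
h=∫h₀ ⇒ L = L₀·Dx.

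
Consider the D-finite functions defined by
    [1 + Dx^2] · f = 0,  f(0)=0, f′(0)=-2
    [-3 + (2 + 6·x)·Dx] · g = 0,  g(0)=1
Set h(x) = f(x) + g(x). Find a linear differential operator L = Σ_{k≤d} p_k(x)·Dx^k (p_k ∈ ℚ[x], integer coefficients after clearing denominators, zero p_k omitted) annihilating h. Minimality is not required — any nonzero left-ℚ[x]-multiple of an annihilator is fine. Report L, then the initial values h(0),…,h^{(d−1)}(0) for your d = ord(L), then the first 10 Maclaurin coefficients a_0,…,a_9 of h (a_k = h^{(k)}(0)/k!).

f: a_k = 0, -2, 0, 1/3, 0, -1/60, 0, 1/2520, 0, -1/181440, …
g: a_k = 1, 3/2, -9/8, 27/16, -405/128, 1701/256, -15309/1024, 72171/2048, -2814669/32768, 14073345/65536, …
h₀=f+g: left-lcm gives L₀, ord ≤ 3.
L = (-93 - 72·x - 108·x^2) + (-10 + 18·x + 216·x^2 + 216·x^3)·Dx + (-93 - 72·x - 108·x^2)·Dx^2 + (-10 + 18·x + 216·x^2 + 216·x^3)·Dx^3  (order 3).
h: a_k = 1, -1/2, -9/8, 97/48, -405/128, 25451/3840, -15309/1024, 22734121/645120, -2814669/32768, 39897932051/185794560, …
ICs: h(0) = 1, h′(0) = -1/2, h′′(0) = -9/4.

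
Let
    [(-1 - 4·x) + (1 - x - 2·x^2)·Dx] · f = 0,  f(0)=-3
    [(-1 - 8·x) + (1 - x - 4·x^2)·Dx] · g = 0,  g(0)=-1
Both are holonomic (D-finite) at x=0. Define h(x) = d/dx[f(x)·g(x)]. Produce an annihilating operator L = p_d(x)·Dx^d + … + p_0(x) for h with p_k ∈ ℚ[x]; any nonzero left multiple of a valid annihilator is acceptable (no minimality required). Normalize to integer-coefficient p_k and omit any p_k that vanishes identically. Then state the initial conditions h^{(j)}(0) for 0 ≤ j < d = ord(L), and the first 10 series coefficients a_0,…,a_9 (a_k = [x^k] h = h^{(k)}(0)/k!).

f: a_k = -3, -3, -9, -15, -33, -63, -129, -255, -513, -1023, …
g: a_k = -1, -1, -5, -9, -29, -65, -181, -441, -1165, -2929, …
f·g: L₀ = L_f ⊗_s L_g, ord ≤ 1·1.
h=h₀': d/dx-closure on L₀ ⇒ L.
L = (9 + 12·x - 9·x^2 - 272·x^3 - 144·x^4 + 720·x^5 + 640·x^6) + (-1 - 3·x + 24·x^2 + 17·x^3 - 115·x^4 - 66·x^5 + 168·x^6 + 128·x^7)·Dx  (order 1).
h: a_k = 6, 54, 198, 828, 2670, 8946, 27174, 82872, 242190, 703950, …
ICs: h(0) = 6.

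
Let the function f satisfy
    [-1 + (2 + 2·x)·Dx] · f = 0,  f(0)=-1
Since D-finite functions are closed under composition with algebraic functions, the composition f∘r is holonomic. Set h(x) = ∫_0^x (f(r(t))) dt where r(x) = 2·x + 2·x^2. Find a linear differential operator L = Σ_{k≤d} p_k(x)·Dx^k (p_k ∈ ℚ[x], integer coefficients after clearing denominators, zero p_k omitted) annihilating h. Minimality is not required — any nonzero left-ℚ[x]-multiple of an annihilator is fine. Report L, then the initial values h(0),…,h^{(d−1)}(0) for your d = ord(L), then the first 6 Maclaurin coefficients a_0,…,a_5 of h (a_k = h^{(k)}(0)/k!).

L = (-1 - 2·x)·Dx + (1 + 2·x + 2·x^2)·Dx^2  (order 2).
h: a_k = 0, -1, -1/2, -1/6, 1/8, -3/40, …
ICs: h(0) = 0, h′(0) = -1.

f: a_k = -1, -1/2, 1/8, -1/16, 5/128, -7/256, …
L₀ from L_f via x↦r, Dx↦r'^{-1}Dx.
Integrate: L := L₀·Dx.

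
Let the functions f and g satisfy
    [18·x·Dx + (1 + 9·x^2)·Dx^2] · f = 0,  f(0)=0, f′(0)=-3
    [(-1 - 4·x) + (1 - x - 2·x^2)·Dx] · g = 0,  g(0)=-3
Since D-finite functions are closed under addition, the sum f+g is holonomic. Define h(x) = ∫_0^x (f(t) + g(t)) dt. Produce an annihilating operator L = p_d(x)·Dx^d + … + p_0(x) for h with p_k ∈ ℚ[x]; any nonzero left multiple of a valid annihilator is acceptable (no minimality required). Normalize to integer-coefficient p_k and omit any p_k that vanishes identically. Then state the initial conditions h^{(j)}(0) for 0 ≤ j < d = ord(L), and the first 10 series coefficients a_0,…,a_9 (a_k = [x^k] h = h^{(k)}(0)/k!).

L = (18 - 72·x - 918·x^2 - 1872·x^3 - 4608·x^4 - 1296·x^6)·Dx^2 + (-8 - 30·x - 278·x^3 - 1788·x^4 - 3216·x^5 - 324·x^6 - 1296·x^7)·Dx^3 + (1 + 4·x + 24·x^2 + 4·x^3 + 103·x^4 - 300·x^5 - 312·x^6 - 108·x^7 - 216·x^8)·Dx^4  (order 4).
h: a_k = 0, -3, -3, -3, -3/2, -33/5, -93/5, -129/7, 201/28, -57, …
ICs: h(0) = 0, h′(0) = -3, h′′(0) = -6, h′′′(0) = -18.

f: a_k = 0, -3, 0, 9, 0, -243/5, 0, 2187/7, 0, -2187, …
g: a_k = -3, -3, -9, -15, -33, -63, -129, -255, -513, -1023, …
f+g: L₀ = lclm(L_f,L_g), ord ≤ 2+1.
∫: right-multiply L₀ by Dx.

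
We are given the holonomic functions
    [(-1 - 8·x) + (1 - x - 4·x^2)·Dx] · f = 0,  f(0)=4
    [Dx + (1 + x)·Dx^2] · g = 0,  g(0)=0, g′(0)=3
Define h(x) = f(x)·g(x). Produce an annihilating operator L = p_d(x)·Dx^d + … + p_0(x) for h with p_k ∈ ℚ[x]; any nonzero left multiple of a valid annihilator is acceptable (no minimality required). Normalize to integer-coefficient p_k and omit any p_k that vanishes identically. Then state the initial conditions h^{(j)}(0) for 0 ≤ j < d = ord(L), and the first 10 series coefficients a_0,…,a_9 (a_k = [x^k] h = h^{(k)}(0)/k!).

f: a_k = 4, 4, 20, 36, 116, 260, 724, 1764, 4660, 11716, …
g: a_k = 0, 3, -3/2, 1, -3/4, 3/5, -1/2, 3/7, -3/8, 1/3, …
f·g: L₀ = L_f ⊗_s L_g, ord ≤ 1·2.
L = (9 + 16·x) + (1 + 19·x + 20·x^2)·Dx + (-1 + 5·x^2 + 4·x^3)·Dx^2  (order 2).
h: a_k = 0, 12, 6, 58, 79, 1567/5, 3137/5, 13179/7, 307357/70, 2503831/210, …
ICs: h(0) = 0, h′(0) = 12.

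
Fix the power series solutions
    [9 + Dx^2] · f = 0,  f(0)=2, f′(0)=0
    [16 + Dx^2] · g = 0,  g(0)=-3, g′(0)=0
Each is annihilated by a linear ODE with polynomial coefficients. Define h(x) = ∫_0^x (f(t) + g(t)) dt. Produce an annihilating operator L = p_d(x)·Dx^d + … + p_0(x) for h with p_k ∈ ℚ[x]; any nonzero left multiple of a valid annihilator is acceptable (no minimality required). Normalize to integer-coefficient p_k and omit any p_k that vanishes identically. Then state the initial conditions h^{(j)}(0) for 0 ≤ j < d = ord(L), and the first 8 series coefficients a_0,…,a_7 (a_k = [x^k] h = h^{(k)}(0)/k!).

L = 144·Dx + 25·Dx^3 + Dx^5  (order 5).
h: a_k = 0, -1, 0, 5, 0, -101/20, 0, 361/168, …
ICs: h(0) = 0, h′(0) = -1, h′′(0) = 0, h′′′(0) = 30, h′′′′(0) = 0.

f: a_k = 2, 0, -9, 0, 27/4, 0, -81/40, 0, …
g: a_k = -3, 0, 24, 0, -32, 0, 256/15, 0, …
f+g: L₀ = lclm(L_f,L_g), ord ≤ 2+2.
Integrate: L := L₀·Dx.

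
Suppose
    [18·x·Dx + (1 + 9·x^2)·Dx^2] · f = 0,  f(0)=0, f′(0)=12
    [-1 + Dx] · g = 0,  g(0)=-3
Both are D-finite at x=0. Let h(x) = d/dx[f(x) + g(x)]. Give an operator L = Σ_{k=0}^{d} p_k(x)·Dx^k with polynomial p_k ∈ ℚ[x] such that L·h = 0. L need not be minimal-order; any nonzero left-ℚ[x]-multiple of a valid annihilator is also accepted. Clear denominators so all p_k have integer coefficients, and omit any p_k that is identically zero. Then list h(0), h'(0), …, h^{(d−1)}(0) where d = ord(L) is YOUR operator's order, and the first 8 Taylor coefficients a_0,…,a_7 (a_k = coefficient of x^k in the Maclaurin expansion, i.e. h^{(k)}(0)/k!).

L = (18 - 18·x - 486·x^2 - 162·x^3) + (-19 + 468·x^2 - 81·x^4)·Dx + (1 + 18·x + 18·x^2 + 162·x^3 + 81·x^4)·Dx^2  (order 2).
h: a_k = 9, -3, -219/2, -1/2, 7775/8, -1/40, -2099521/240, -1/1680, …
ICs: h(0) = 9, h′(0) = -3.

f: a_k = 0, 12, 0, -36, 0, 972/5, 0, -8748/7, …
g: a_k = -3, -3, -3/2, -1/2, -1/8, -1/40, -1/240, -1/1680, …
Sum ⇒ L₀ = lclm(L_f,L_g) in ℚ(x)⟨Dx⟩.
Derive L from L₀ (diff closure).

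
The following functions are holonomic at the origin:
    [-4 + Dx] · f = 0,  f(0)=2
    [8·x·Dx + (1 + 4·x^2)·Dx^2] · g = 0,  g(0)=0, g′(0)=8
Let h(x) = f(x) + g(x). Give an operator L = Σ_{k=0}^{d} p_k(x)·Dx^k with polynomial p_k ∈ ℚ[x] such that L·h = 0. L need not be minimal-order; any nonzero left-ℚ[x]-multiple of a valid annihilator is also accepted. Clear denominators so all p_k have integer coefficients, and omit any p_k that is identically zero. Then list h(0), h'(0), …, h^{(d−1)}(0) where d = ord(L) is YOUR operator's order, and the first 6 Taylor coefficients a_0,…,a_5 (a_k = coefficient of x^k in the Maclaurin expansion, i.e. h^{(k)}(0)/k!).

f: a_k = 2, 8, 16, 64/3, 64/3, 256/15, …
g: a_k = 0, 8, 0, -32/3, 0, 128/5, …
Sum ⇒ L₀ = lclm(L_f,L_g) in ℚ(x)⟨Dx⟩.
L = (8 - 32·x - 96·x^2 - 128·x^3)·Dx + (-6 - 8·x^2 - 64·x^4)·Dx^2 + (1 + 2·x + 8·x^2 + 8·x^3 + 16·x^4)·Dx^3  (order 3).
h: a_k = 2, 16, 16, 32/3, 64/3, 128/3, …
ICs: h(0) = 2, h′(0) = 16, h′′(0) = 32.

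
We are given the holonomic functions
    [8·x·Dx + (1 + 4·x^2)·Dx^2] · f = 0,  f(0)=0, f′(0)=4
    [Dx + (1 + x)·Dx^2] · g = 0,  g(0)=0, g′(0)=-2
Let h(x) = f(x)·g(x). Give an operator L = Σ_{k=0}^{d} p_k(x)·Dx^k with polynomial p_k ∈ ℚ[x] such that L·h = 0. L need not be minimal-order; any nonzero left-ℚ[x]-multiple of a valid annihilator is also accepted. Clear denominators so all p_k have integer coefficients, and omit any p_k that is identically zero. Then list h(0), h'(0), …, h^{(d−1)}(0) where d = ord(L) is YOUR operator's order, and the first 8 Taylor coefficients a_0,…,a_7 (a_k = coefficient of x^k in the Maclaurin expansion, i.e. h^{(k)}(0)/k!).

L = (288 + 560·x + 3584·x^2 + 8640·x^3 + 7680·x^4 + 3328·x^5 + 1024·x^7)·Dx + (258 + 1840·x + 6992·x^2 + 19264·x^3 + 29440·x^4 + 23808·x^5 + 8960·x^6 + 3072·x^7 + 3584·x^8)·Dx^2 + (36 + 628·x + 2496·x^2 + 6192·x^3 + 12288·x^4 + 15936·x^5 + 12288·x^6 + 5376·x^7 + 3072·x^8 + 2048·x^9)·Dx^3 + (17 + 66·x + 241·x^2 + 608·x^3 + 1152·x^4 + 1728·x^5 + 2016·x^6 + 1536·x^7 + 768·x^8 + 512·x^9 + 256·x^10)·Dx^4  (order 4).
h: a_k = 0, 0, -8, 4, 8, -10/3, -1064/45, 172/15, …
ICs: h(0) = 0, h′(0) = 0, h′′(0) = -16, h′′′(0) = 24.

f: a_k = 0, 4, 0, -16/3, 0, 64/5, 0, -256/7, …
g: a_k = 0, -2, 1, -2/3, 1/2, -2/5, 1/3, -2/7, …
Product ⇒ symmetric product L₀, ord ≤ 4.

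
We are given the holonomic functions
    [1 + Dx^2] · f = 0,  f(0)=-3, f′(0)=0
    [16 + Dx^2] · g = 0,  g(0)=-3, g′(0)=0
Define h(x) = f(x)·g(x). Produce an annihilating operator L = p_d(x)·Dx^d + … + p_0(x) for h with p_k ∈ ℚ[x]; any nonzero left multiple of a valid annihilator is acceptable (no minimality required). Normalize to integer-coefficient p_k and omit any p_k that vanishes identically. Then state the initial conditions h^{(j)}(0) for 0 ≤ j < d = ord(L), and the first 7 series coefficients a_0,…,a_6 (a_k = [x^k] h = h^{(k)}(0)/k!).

f: a_k = -3, 0, 3/2, 0, -1/8, 0, 1/240, …
g: a_k = -3, 0, 24, 0, -32, 0, 256/15, …
L₀ := L_f ⊗_s L_g (sym. prod.), ord ≤ 4.
L = 225 + 34·Dx^2 + Dx^4  (order 4).
h: a_k = 9, 0, -153/2, 0, 1059/8, 0, -8177/80, …
ICs: h(0) = 9, h′(0) = 0, h′′(0) = -153, h′′′(0) = 0.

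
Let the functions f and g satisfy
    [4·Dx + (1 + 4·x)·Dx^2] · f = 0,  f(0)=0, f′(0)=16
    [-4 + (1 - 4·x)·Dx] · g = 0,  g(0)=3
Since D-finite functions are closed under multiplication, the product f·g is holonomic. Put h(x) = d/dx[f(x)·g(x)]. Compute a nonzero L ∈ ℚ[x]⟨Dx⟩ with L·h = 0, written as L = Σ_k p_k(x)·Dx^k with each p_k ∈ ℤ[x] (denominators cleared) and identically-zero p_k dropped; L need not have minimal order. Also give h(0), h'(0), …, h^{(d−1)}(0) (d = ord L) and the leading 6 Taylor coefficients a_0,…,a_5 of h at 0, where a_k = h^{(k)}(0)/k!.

f: a_k = 0, 16, -32, 256/3, -256, 4096/5, …
g: a_k = 3, 12, 48, 192, 768, 3072, …
Sym-product of L_f,L_g gives L₀ (≤ ord 2).
h₀' ⇒ L via d/dx closure of L₀.
L = 64 + (4 + 80·x)·Dx + (-1 + 16·x^2)·Dx^2  (order 2).
h: a_k = 48, 192, 1920, 7168, 48128, 909312/5, …
ICs: h(0) = 48, h′(0) = 192.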